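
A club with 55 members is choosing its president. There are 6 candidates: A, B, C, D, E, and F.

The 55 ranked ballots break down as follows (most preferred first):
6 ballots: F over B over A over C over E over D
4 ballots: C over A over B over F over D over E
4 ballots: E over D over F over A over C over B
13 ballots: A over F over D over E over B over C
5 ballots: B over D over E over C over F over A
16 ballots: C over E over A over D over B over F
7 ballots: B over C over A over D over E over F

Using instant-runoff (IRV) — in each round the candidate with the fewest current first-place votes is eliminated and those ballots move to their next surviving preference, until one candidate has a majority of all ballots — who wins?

Round 1: A 13, B 12, C 20, D 0, E 4, F 6. D eliminated.
Round 2: A 13, B 12, C 20, E 4, F 6. E eliminated.
Round 3: A 13, B 12, C 20, F 10. F eliminated.
Round 4: A 17, B 18, C 20. A eliminated.
Round 5: B 31, C 24. B has a majority (≥28).

B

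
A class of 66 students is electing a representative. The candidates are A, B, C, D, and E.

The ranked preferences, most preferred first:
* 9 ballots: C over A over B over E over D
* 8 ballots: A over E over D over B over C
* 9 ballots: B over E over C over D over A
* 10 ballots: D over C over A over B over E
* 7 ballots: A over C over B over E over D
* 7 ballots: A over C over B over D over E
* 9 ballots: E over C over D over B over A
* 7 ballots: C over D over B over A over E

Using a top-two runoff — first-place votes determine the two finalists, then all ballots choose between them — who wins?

C

Round 1 first-place votes: A 22, B 9, C 16, D 10, E 9. A and C advance.
Runoff: A is ranked above C on 22 ballots, C above A on 44.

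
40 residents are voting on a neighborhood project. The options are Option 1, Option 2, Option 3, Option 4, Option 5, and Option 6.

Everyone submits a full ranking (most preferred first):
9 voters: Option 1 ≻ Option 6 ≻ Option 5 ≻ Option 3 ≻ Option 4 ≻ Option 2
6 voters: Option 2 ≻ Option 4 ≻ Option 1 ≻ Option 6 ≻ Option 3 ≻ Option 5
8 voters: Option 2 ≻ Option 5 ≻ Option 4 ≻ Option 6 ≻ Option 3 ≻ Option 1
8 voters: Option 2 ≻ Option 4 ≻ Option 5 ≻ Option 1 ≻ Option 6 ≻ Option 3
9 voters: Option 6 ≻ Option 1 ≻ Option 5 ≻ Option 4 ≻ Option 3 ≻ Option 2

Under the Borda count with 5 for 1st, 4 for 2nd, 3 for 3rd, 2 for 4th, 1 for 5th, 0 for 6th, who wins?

Option 6

Option 1: 9×5 + 6×3 + 8×0 + 8×2 + 9×4 = 115
Option 2: 9×0 + 6×5 + 8×5 + 8×5 + 9×0 = 110
Option 3: 9×2 + 6×1 + 8×1 + 8×0 + 9×1 = 41
Option 4: 9×1 + 6×4 + 8×3 + 8×4 + 9×2 = 107
Option 5: 9×3 + 6×0 + 8×4 + 8×3 + 9×3 = 110
Option 6: 9×4 + 6×2 + 8×2 + 8×1 + 9×5 = 117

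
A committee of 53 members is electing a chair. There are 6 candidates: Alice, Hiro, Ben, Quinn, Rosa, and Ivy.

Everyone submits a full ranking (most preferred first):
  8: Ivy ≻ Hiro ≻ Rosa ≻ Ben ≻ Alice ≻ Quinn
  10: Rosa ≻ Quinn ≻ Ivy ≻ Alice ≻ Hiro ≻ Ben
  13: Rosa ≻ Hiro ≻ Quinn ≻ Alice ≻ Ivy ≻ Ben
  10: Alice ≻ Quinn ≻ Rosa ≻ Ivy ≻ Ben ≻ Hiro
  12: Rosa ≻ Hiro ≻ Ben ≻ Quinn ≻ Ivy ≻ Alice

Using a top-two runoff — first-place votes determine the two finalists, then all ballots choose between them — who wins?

Rosa

Round 1 first-place votes: Alice 10, Hiro 0, Ben 0, Quinn 0, Rosa 35, Ivy 8. Rosa and Alice advance.
Runoff: Rosa is ranked above Alice on 43 ballots, Alice above Rosa on 10.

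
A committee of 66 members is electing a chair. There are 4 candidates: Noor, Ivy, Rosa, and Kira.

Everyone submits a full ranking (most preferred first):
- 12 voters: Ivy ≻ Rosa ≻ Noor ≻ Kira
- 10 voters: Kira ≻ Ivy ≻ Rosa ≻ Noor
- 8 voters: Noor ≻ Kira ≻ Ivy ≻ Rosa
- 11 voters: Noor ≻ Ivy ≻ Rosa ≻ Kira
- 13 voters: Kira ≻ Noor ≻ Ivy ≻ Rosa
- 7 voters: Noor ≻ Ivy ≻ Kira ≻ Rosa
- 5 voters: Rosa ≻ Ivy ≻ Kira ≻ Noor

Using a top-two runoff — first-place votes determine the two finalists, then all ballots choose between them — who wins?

Round 1 first-place votes: Noor 26, Ivy 12, Rosa 5, Kira 23. Noor and Kira advance.
Runoff: Noor is ranked above Kira on 38 ballots, Kira above Noor on 28.

Noor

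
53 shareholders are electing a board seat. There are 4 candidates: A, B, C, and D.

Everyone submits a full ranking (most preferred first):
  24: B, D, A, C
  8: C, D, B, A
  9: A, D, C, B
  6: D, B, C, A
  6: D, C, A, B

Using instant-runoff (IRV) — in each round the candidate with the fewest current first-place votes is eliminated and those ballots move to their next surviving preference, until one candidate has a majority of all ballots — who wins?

D

Round 1: A 9, B 24, C 8, D 12. C eliminated.
Round 2: A 9, B 24, D 20. A eliminated.
Round 3: B 24, D 29. D has a majority (≥27).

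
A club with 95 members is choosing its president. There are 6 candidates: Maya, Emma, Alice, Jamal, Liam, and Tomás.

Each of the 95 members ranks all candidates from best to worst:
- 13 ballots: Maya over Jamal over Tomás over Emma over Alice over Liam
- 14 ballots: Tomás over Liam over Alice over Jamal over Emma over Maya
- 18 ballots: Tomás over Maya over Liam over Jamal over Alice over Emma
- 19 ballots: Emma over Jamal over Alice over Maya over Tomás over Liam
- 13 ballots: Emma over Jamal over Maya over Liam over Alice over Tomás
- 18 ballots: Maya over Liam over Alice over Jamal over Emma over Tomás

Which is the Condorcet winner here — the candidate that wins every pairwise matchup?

Maya vs Emma: 49–46
Maya vs Alice: 62–33
Maya vs Jamal: 49–46
Maya vs Liam: 81–14
Maya vs Tomás: 63–32
Maya beats every other candidate.

Maya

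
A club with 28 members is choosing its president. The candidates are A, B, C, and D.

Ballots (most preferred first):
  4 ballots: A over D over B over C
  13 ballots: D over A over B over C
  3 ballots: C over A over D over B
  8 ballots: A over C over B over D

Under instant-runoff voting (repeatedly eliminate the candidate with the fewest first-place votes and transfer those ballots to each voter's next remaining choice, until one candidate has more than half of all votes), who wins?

A

Round 1: A 12, B 0, C 3, D 13. B eliminated.
Round 2: A 12, C 3, D 13. C eliminated.
Round 3: A 15, D 13. A has a majority (≥15).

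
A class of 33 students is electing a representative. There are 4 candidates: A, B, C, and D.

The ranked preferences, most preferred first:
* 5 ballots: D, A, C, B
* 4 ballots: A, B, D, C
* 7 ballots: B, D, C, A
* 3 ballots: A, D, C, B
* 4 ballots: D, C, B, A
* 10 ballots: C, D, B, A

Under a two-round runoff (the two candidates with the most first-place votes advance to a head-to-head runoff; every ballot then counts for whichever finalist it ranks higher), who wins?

Round 1 first-place votes: A 7, B 7, C 10, D 9. C and D advance.
Runoff: C is ranked above D on 10 ballots, D above C on 23.

D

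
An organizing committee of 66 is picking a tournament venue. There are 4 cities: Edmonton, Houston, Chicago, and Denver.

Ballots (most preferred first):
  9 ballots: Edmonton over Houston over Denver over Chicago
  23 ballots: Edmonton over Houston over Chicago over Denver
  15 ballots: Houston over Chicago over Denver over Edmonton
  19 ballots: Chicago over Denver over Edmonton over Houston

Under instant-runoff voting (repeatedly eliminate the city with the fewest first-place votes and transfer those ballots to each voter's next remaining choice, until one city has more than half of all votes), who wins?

Chicago

Round 1: Edmonton 32, Houston 15, Chicago 19, Denver 0. Denver eliminated.
Round 2: Edmonton 32, Houston 15, Chicago 19. Houston eliminated.
Round 3: Edmonton 32, Chicago 34. Chicago has a majority (≥34).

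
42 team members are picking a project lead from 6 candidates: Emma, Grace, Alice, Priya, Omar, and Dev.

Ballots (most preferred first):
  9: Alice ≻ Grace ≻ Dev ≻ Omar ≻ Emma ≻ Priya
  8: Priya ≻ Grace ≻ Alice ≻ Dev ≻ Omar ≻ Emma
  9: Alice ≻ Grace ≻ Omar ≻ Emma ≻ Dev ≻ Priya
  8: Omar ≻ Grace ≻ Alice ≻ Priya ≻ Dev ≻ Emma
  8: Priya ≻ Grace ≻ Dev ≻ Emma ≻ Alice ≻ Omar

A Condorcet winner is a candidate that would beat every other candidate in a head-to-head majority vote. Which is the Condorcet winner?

Grace vs Emma: 42–0
Grace vs Alice: 24–18
Grace vs Priya: 26–16
Grace vs Omar: 34–8
Grace vs Dev: 42–0
Grace beats every other candidate.

Grace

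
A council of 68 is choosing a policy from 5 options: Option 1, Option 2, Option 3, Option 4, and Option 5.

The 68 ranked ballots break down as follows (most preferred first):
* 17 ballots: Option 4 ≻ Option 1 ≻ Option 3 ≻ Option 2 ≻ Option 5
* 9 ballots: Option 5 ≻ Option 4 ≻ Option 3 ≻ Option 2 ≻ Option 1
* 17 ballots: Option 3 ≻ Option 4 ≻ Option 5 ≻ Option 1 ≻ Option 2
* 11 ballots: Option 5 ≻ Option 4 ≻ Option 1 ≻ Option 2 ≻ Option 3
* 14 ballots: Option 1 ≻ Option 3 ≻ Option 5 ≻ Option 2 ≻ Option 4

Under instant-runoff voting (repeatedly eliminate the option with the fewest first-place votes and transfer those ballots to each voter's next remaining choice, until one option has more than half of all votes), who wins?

Option 3

Round 1: Option 1 14, Option 2 0, Option 3 17, Option 4 17, Option 5 20. Option 2 eliminated.
Round 2: Option 1 14, Option 3 17, Option 4 17, Option 5 20. Option 1 eliminated.
Round 3: Option 3 31, Option 4 17, Option 5 20. Option 4 eliminated.
Round 4: Option 3 48, Option 5 20. Option 3 has a majority (≥35).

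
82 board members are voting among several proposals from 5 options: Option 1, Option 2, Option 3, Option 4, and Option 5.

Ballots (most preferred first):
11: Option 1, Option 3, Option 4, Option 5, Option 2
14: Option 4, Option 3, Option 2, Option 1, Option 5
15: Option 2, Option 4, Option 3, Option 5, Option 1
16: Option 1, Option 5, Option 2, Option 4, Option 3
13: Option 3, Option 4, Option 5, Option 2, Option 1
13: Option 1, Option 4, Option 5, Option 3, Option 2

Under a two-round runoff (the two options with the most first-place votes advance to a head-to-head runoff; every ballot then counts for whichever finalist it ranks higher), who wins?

Round 1 first-place votes: Option 1 40, Option 2 15, Option 3 13, Option 4 14, Option 5 0. Option 1 and Option 2 advance.
Runoff: Option 1 is ranked above Option 2 on 40 ballots, Option 2 above Option 1 on 42.

Option 2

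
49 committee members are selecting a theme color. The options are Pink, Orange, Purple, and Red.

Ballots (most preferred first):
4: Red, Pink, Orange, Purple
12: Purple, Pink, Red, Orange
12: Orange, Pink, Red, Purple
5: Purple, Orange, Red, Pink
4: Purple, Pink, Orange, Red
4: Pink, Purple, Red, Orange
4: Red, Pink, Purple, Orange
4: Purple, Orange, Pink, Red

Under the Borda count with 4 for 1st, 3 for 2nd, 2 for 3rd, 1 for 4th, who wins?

Pink: 4×3 + 12×3 + 12×3 + 5×1 + 4×3 + 4×4 + 4×3 + 4×2 = 137
Orange: 4×2 + 12×1 + 12×4 + 5×3 + 4×2 + 4×1 + 4×1 + 4×3 = 111
Purple: 4×1 + 12×4 + 12×1 + 5×4 + 4×4 + 4×3 + 4×2 + 4×4 = 136
Red: 4×4 + 12×2 + 12×2 + 5×2 + 4×1 + 4×2 + 4×4 + 4×1 = 106

Pink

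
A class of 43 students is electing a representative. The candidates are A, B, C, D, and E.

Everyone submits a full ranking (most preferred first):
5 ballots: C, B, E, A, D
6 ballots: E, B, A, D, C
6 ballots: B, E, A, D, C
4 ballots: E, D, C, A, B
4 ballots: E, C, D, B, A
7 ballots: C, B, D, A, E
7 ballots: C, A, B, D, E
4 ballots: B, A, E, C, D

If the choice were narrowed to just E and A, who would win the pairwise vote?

E

E is ranked above A on 25 ballots; A above E on 18.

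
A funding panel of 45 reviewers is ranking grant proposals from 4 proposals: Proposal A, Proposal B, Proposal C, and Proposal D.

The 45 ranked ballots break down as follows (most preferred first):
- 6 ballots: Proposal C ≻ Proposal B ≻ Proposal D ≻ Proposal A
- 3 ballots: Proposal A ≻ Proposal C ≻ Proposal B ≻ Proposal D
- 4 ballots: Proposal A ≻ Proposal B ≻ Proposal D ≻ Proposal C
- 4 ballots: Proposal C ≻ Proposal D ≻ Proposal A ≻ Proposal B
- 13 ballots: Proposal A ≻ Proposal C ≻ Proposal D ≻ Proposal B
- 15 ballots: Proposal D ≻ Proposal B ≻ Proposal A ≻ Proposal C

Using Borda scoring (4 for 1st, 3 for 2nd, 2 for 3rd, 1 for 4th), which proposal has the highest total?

Proposal A

Proposal A: 6×1 + 3×4 + 4×4 + 4×2 + 13×4 + 15×2 = 124
Proposal B: 6×3 + 3×2 + 4×3 + 4×1 + 13×1 + 15×3 = 98
Proposal C: 6×4 + 3×3 + 4×1 + 4×4 + 13×3 + 15×1 = 107
Proposal D: 6×2 + 3×1 + 4×2 + 4×3 + 13×2 + 15×4 = 121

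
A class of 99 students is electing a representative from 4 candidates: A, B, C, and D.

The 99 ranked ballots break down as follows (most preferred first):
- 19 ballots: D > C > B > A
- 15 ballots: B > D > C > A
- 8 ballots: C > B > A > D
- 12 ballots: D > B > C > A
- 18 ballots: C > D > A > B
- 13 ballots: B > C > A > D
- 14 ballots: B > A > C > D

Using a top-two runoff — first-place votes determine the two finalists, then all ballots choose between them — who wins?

Round 1 first-place votes: A 0, B 42, C 26, D 31. B and D advance.
Runoff: B is ranked above D on 50 ballots, D above B on 49.

B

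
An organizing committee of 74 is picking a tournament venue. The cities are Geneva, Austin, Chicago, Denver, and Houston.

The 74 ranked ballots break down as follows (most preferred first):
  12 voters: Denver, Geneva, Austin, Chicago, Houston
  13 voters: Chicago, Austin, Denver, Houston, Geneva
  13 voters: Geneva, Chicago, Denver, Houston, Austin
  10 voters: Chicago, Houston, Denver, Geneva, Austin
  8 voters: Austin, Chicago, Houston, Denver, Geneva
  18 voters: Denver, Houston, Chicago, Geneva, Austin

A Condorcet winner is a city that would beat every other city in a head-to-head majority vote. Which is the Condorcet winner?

Chicago

Chicago vs Geneva: 49–25
Chicago vs Austin: 54–20
Chicago vs Denver: 44–30
Chicago vs Houston: 56–18
Chicago beats every other city.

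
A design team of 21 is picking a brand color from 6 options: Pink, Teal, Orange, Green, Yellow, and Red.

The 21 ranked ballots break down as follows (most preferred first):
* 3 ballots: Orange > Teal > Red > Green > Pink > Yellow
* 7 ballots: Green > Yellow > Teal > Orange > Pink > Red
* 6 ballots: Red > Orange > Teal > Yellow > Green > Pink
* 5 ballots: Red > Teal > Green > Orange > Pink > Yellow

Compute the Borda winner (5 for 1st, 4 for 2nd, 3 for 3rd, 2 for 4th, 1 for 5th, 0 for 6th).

Teal

Pink: 3×1 + 7×1 + 6×0 + 5×1 = 15
Teal: 3×4 + 7×3 + 6×3 + 5×4 = 71
Orange: 3×5 + 7×2 + 6×4 + 5×2 = 63
Green: 3×2 + 7×5 + 6×1 + 5×3 = 62
Yellow: 3×0 + 7×4 + 6×2 + 5×0 = 40
Red: 3×3 + 7×0 + 6×5 + 5×5 = 64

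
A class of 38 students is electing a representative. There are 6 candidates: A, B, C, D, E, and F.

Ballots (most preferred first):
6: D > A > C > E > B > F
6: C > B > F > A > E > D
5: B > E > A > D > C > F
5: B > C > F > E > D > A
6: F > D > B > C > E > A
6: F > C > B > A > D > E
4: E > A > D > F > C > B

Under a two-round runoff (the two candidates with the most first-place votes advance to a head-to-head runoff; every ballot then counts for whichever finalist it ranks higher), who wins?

Round 1 first-place votes: A 0, B 10, C 6, D 6, E 4, F 12. F and B advance.
Runoff: F is ranked above B on 16 ballots, B above F on 22.

B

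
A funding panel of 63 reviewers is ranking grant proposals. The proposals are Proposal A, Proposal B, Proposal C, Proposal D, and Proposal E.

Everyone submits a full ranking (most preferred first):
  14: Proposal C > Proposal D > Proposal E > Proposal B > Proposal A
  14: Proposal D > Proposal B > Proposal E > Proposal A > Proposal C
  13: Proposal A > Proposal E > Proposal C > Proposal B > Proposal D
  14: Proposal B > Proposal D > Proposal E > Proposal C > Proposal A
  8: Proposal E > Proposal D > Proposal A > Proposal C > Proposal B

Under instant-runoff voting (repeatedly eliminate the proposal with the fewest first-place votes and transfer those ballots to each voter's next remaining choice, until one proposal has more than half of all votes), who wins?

Round 1: Proposal A 13, Proposal B 14, Proposal C 14, Proposal D 14, Proposal E 8. Proposal E eliminated.
Round 2: Proposal A 13, Proposal B 14, Proposal C 14, Proposal D 22. Proposal A eliminated.
Round 3: Proposal B 14, Proposal C 27, Proposal D 22. Proposal B eliminated.
Round 4: Proposal C 27, Proposal D 36. Proposal D has a majority (≥32).

Proposal D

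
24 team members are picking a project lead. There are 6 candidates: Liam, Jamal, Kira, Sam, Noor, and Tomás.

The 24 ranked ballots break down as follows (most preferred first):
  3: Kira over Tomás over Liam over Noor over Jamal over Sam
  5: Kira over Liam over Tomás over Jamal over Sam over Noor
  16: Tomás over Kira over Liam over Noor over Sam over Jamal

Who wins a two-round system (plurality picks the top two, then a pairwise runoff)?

Round 1 first-place votes: Liam 0, Jamal 0, Kira 8, Sam 0, Noor 0, Tomás 16. Tomás and Kira advance.
Runoff: Tomás is ranked above Kira on 16 ballots, Kira above Tomás on 8.

Tomás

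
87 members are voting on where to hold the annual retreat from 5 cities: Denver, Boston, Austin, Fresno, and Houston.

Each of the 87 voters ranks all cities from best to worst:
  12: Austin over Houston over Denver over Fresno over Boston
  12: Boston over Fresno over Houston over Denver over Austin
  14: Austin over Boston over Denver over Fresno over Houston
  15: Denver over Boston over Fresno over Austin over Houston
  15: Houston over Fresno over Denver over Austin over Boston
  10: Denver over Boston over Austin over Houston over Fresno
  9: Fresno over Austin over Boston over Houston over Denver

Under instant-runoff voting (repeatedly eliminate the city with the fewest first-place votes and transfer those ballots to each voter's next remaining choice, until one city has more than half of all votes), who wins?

Round 1: Denver 25, Boston 12, Austin 26, Fresno 9, Houston 15. Fresno eliminated.
Round 2: Denver 25, Boston 12, Austin 35, Houston 15. Boston eliminated.
Round 3: Denver 25, Austin 35, Houston 27. Denver eliminated.
Round 4: Austin 60, Houston 27. Austin has a majority (≥44).

Austin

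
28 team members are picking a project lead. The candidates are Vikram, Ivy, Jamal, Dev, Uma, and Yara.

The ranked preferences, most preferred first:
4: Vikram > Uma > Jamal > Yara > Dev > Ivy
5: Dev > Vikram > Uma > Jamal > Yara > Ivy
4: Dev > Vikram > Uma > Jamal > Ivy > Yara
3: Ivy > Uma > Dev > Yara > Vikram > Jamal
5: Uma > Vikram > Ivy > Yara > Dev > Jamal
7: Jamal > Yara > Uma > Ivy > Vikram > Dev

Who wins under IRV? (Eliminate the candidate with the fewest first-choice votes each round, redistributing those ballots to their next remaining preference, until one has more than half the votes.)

Round 1: Vikram 4, Ivy 3, Jamal 7, Dev 9, Uma 5, Yara 0. Yara eliminated.
Round 2: Vikram 4, Ivy 3, Jamal 7, Dev 9, Uma 5. Ivy eliminated.
Round 3: Vikram 4, Jamal 7, Dev 9, Uma 8. Vikram eliminated.
Round 4: Jamal 7, Dev 9, Uma 12. Jamal eliminated.
Round 5: Dev 9, Uma 19. Uma has a majority (≥15).

Uma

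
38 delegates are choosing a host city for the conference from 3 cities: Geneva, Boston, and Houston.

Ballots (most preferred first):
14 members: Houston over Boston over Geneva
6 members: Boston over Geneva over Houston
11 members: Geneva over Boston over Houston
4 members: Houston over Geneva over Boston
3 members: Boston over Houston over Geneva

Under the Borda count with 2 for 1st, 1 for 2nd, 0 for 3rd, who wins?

Geneva: 14×0 + 6×1 + 11×2 + 4×1 + 3×0 = 32
Boston: 14×1 + 6×2 + 11×1 + 4×0 + 3×2 = 43
Houston: 14×2 + 6×0 + 11×0 + 4×2 + 3×1 = 39

Boston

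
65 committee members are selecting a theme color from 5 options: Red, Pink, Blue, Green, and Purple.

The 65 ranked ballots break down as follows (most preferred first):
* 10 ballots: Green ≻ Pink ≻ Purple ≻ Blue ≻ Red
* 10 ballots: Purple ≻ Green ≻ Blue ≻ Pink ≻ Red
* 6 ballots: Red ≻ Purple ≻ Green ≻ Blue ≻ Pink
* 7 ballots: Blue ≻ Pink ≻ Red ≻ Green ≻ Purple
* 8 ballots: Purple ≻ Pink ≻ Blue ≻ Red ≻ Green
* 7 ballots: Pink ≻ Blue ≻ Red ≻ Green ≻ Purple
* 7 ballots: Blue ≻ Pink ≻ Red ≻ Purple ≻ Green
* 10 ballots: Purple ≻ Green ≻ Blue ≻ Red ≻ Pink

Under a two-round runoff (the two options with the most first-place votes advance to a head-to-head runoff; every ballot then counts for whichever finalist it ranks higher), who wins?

Round 1 first-place votes: Red 6, Pink 7, Blue 14, Green 10, Purple 28. Purple and Blue advance.
Runoff: Purple is ranked above Blue on 44 ballots, Blue above Purple on 21.

Purple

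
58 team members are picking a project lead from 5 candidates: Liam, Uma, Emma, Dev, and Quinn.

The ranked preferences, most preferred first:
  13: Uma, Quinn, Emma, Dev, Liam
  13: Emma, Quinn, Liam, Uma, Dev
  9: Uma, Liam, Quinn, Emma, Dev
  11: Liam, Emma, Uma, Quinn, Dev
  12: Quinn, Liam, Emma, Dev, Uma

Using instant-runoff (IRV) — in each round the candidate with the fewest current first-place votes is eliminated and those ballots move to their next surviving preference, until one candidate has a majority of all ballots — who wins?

Emma

Round 1: Liam 11, Uma 22, Emma 13, Dev 0, Quinn 12. Dev eliminated.
Round 2: Liam 11, Uma 22, Emma 13, Quinn 12. Liam eliminated.
Round 3: Uma 22, Emma 24, Quinn 12. Quinn eliminated.
Round 4: Uma 22, Emma 36. Emma has a majority (≥30).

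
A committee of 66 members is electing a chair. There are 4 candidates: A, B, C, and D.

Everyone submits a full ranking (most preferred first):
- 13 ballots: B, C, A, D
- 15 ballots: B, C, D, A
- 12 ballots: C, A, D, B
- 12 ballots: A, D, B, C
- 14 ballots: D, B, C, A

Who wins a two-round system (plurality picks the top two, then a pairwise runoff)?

Round 1 first-place votes: A 12, B 28, C 12, D 14. B and D advance.
Runoff: B is ranked above D on 28 ballots, D above B on 38.

D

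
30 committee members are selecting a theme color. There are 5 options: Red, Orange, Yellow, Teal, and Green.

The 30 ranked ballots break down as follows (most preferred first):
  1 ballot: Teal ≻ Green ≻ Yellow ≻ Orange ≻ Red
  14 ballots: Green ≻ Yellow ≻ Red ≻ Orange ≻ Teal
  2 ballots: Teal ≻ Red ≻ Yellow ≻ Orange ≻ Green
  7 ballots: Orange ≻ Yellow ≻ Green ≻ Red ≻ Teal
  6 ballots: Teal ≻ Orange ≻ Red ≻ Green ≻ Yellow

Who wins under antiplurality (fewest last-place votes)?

Orange

Last-place votes: Red 1, Orange 0, Yellow 6, Teal 21, Green 2.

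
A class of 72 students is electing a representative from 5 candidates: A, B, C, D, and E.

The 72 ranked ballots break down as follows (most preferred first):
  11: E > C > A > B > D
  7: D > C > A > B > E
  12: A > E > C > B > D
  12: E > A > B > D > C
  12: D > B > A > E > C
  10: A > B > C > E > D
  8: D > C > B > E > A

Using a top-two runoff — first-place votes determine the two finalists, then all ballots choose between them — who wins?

E

Round 1 first-place votes: A 22, B 0, C 0, D 27, E 23. D and E advance.
Runoff: D is ranked above E on 27 ballots, E above D on 45.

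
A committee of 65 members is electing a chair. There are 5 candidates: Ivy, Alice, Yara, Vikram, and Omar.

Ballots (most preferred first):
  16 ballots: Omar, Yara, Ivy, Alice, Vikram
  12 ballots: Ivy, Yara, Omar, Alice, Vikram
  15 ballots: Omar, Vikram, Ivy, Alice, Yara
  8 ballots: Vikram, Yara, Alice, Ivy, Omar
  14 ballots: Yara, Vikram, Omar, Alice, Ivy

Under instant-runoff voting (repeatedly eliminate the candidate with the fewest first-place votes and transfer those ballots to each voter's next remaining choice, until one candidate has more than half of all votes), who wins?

Round 1: Ivy 12, Alice 0, Yara 14, Vikram 8, Omar 31. Alice eliminated.
Round 2: Ivy 12, Yara 14, Vikram 8, Omar 31. Vikram eliminated.
Round 3: Ivy 12, Yara 22, Omar 31. Ivy eliminated.
Round 4: Yara 34, Omar 31. Yara has a majority (≥33).

Yara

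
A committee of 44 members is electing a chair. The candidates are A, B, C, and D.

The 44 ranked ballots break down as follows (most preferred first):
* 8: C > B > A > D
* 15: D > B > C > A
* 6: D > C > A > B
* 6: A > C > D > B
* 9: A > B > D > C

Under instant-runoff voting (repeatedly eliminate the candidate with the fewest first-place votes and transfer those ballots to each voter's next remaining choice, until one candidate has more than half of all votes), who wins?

A

Round 1: A 15, B 0, C 8, D 21. B eliminated.
Round 2: A 15, C 8, D 21. C eliminated.
Round 3: A 23, D 21. A has a majority (≥23).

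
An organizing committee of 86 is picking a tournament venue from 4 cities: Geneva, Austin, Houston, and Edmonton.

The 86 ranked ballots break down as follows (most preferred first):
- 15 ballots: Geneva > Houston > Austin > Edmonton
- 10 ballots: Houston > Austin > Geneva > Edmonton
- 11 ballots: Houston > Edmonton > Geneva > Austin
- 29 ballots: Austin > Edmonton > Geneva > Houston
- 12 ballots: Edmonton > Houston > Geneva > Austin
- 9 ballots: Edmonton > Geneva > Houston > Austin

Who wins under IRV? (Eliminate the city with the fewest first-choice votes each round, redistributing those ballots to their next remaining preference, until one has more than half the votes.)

Round 1: Geneva 15, Austin 29, Houston 21, Edmonton 21. Geneva eliminated.
Round 2: Austin 29, Houston 36, Edmonton 21. Edmonton eliminated.
Round 3: Austin 29, Houston 57. Houston has a majority (≥44).

Houston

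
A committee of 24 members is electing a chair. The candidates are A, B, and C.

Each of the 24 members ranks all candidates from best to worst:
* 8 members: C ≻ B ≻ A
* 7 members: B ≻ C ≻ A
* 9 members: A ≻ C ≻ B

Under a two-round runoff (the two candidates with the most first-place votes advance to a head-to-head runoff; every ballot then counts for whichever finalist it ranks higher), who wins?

C

Round 1 first-place votes: A 9, B 7, C 8. A and C advance.
Runoff: A is ranked above C on 9 ballots, C above A on 15.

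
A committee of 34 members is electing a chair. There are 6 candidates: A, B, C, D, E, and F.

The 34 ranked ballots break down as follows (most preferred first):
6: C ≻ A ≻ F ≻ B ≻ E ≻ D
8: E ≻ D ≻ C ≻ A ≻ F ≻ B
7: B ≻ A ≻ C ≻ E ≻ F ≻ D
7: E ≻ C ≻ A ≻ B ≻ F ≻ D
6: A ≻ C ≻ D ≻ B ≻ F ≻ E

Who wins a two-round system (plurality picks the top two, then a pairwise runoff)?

Round 1 first-place votes: A 6, B 7, C 6, D 0, E 15, F 0. E and B advance.
Runoff: E is ranked above B on 15 ballots, B above E on 19.

B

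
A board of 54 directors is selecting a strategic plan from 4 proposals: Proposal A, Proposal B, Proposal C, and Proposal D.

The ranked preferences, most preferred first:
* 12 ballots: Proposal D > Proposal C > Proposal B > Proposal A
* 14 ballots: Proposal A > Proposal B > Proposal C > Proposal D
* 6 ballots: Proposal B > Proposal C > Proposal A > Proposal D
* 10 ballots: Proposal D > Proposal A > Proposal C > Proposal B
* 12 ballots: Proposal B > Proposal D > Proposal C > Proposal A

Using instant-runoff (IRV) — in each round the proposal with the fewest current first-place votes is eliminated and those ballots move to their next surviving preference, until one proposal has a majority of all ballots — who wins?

Proposal B

Round 1: Proposal A 14, Proposal B 18, Proposal C 0, Proposal D 22. Proposal C eliminated.
Round 2: Proposal A 14, Proposal B 18, Proposal D 22. Proposal A eliminated.
Round 3: Proposal B 32, Proposal D 22. Proposal B has a majority (≥28).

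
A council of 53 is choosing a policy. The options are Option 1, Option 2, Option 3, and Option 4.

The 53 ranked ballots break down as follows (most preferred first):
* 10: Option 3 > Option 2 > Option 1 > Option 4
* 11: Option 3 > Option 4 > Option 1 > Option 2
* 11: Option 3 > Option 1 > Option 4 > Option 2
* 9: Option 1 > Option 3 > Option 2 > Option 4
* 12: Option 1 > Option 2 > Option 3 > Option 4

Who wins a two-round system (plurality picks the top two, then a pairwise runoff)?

Round 1 first-place votes: Option 1 21, Option 2 0, Option 3 32, Option 4 0. Option 3 and Option 1 advance.
Runoff: Option 3 is ranked above Option 1 on 32 ballots, Option 1 above Option 3 on 21.

Option 3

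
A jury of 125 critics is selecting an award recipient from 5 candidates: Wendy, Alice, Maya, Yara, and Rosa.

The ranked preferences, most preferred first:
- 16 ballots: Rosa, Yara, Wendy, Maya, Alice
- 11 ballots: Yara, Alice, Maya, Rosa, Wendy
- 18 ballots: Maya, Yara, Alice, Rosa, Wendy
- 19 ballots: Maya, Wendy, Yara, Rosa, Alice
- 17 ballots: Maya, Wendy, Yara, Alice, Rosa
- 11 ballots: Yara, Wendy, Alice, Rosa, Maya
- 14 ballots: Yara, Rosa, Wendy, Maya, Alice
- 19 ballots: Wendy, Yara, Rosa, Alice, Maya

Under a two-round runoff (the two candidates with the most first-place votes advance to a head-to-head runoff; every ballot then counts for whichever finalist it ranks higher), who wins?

Round 1 first-place votes: Wendy 19, Alice 0, Maya 54, Yara 36, Rosa 16. Maya and Yara advance.
Runoff: Maya is ranked above Yara on 54 ballots, Yara above Maya on 71.

Yara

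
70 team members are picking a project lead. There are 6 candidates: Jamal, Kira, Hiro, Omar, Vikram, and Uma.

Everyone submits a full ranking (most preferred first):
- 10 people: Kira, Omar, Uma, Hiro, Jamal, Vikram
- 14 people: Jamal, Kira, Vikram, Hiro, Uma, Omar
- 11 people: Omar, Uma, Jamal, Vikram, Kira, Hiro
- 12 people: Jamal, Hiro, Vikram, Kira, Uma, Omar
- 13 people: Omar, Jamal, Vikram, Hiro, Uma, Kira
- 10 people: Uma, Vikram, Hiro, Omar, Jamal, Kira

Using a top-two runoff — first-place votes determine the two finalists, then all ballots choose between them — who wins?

Omar

Round 1 first-place votes: Jamal 26, Kira 10, Hiro 0, Omar 24, Vikram 0, Uma 10. Jamal and Omar advance.
Runoff: Jamal is ranked above Omar on 26 ballots, Omar above Jamal on 44.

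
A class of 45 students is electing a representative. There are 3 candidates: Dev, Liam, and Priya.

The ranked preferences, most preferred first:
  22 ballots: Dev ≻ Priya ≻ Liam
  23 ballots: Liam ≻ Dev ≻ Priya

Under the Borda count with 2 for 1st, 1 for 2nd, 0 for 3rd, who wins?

Dev: 22×2 + 23×1 = 67
Liam: 22×0 + 23×2 = 46
Priya: 22×1 + 23×0 = 22

Dev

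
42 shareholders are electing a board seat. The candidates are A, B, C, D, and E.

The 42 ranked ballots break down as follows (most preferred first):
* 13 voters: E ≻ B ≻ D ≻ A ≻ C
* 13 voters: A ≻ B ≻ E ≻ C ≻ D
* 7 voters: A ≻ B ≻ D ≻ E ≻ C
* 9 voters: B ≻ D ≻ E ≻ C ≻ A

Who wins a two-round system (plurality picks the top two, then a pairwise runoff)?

Round 1 first-place votes: A 20, B 9, C 0, D 0, E 13. A and E advance.
Runoff: A is ranked above E on 20 ballots, E above A on 22.

E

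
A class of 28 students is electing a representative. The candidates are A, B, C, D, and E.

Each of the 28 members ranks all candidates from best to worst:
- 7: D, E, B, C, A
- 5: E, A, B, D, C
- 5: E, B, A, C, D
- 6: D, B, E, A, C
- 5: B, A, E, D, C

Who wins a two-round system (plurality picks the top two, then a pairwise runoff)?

E

Round 1 first-place votes: A 0, B 5, C 0, D 13, E 10. D and E advance.
Runoff: D is ranked above E on 13 ballots, E above D on 15.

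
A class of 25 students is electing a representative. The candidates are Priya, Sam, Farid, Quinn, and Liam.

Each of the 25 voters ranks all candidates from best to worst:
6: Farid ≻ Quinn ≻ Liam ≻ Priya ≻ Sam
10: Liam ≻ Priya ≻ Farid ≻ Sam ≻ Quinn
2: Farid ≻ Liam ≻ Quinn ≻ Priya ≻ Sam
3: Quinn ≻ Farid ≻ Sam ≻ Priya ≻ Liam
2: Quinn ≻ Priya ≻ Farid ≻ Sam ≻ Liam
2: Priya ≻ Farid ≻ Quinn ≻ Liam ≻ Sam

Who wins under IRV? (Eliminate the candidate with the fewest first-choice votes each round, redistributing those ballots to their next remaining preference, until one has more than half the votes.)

Farid

Round 1: Priya 2, Sam 0, Farid 8, Quinn 5, Liam 10. Sam eliminated.
Round 2: Priya 2, Farid 8, Quinn 5, Liam 10. Priya eliminated.
Round 3: Farid 10, Quinn 5, Liam 10. Quinn eliminated.
Round 4: Farid 15, Liam 10. Farid has a majority (≥13).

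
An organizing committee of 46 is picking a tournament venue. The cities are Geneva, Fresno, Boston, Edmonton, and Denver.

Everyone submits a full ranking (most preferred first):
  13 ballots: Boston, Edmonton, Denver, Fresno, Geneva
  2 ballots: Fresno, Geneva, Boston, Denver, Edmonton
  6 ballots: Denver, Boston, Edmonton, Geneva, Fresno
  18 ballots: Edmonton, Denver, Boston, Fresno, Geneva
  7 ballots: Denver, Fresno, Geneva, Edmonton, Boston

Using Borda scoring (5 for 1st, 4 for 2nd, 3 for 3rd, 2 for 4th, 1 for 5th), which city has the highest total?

Denver

Geneva: 13×1 + 2×4 + 6×2 + 18×1 + 7×3 = 72
Fresno: 13×2 + 2×5 + 6×1 + 18×2 + 7×4 = 106
Boston: 13×5 + 2×3 + 6×4 + 18×3 + 7×1 = 156
Edmonton: 13×4 + 2×1 + 6×3 + 18×5 + 7×2 = 176
Denver: 13×3 + 2×2 + 6×5 + 18×4 + 7×5 = 180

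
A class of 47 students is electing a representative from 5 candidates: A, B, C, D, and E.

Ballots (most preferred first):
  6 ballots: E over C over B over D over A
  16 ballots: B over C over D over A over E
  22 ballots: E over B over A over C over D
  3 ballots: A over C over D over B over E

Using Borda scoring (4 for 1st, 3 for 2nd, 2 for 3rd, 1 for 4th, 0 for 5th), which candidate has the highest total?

A: 6×0 + 16×1 + 22×2 + 3×4 = 72
B: 6×2 + 16×4 + 22×3 + 3×1 = 145
C: 6×3 + 16×3 + 22×1 + 3×3 = 97
D: 6×1 + 16×2 + 22×0 + 3×2 = 44
E: 6×4 + 16×0 + 22×4 + 3×0 = 112

B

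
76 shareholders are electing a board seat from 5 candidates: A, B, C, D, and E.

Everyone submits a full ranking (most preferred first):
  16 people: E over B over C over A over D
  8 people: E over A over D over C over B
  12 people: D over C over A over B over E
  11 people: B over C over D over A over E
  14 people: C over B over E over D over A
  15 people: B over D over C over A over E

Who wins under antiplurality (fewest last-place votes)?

Last-place votes: A 14, B 8, C 0, D 16, E 38.

C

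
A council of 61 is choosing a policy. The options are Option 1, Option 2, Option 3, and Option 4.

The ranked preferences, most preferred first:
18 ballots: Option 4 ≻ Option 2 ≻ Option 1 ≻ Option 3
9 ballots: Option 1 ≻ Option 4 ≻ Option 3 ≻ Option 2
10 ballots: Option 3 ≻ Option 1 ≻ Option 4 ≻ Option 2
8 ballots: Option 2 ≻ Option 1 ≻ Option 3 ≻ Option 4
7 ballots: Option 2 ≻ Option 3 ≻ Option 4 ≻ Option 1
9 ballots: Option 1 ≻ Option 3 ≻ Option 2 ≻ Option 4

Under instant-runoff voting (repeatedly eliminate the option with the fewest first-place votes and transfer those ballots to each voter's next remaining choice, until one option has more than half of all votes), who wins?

Round 1: Option 1 18, Option 2 15, Option 3 10, Option 4 18. Option 3 eliminated.
Round 2: Option 1 28, Option 2 15, Option 4 18. Option 2 eliminated.
Round 3: Option 1 36, Option 4 25. Option 1 has a majority (≥31).

Option 1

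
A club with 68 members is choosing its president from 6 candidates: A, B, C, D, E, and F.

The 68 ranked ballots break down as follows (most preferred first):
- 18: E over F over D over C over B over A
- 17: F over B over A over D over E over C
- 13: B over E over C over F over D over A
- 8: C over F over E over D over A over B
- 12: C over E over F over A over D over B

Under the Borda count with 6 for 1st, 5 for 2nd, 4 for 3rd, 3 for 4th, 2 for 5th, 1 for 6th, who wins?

F

A: 18×1 + 17×4 + 13×1 + 8×2 + 12×3 = 151
B: 18×2 + 17×5 + 13×6 + 8×1 + 12×1 = 219
C: 18×3 + 17×1 + 13×4 + 8×6 + 12×6 = 243
D: 18×4 + 17×3 + 13×2 + 8×3 + 12×2 = 197
E: 18×6 + 17×2 + 13×5 + 8×4 + 12×5 = 299
F: 18×5 + 17×6 + 13×3 + 8×5 + 12×4 = 319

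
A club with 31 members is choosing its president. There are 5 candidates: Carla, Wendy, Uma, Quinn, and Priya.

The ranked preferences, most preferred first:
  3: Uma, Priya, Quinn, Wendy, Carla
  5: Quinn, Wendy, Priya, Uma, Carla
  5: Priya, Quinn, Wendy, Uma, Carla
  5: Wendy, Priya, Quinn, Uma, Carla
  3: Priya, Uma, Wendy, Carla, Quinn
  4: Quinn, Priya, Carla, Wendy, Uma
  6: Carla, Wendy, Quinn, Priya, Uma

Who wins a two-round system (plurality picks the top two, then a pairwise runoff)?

Priya

Round 1 first-place votes: Carla 6, Wendy 5, Uma 3, Quinn 9, Priya 8. Quinn and Priya advance.
Runoff: Quinn is ranked above Priya on 15 ballots, Priya above Quinn on 16.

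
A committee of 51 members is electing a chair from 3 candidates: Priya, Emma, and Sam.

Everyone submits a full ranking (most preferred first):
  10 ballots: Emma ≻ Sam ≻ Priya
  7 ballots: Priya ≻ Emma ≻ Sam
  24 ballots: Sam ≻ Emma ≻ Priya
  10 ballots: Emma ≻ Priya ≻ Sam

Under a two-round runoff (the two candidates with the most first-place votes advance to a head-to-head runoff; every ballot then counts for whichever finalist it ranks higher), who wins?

Round 1 first-place votes: Priya 7, Emma 20, Sam 24. Sam and Emma advance.
Runoff: Sam is ranked above Emma on 24 ballots, Emma above Sam on 27.

Emma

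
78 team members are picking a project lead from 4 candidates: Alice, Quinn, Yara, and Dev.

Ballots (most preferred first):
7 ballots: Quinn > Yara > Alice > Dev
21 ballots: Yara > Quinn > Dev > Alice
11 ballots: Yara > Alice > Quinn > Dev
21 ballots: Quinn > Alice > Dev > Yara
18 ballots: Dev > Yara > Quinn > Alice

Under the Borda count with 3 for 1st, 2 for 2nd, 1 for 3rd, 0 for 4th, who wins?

Quinn

Alice: 7×1 + 21×0 + 11×2 + 21×2 + 18×0 = 71
Quinn: 7×3 + 21×2 + 11×1 + 21×3 + 18×1 = 155
Yara: 7×2 + 21×3 + 11×3 + 21×0 + 18×2 = 146
Dev: 7×0 + 21×1 + 11×0 + 21×1 + 18×3 = 96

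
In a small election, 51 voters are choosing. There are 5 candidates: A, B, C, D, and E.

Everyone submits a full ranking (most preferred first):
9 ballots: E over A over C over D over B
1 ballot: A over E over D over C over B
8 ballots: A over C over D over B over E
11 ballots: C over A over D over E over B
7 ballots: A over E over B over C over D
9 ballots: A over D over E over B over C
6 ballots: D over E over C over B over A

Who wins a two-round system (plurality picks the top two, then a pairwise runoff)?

A

Round 1 first-place votes: A 25, B 0, C 11, D 6, E 9. A and C advance.
Runoff: A is ranked above C on 34 ballots, C above A on 17.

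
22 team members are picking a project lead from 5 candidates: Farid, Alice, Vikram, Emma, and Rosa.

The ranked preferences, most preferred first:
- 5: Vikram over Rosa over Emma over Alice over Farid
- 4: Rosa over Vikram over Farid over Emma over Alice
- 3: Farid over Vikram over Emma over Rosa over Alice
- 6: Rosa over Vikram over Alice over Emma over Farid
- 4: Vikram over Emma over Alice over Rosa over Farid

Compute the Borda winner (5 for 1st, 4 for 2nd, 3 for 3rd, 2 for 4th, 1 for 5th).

Vikram

Farid: 5×1 + 4×3 + 3×5 + 6×1 + 4×1 = 42
Alice: 5×2 + 4×1 + 3×1 + 6×3 + 4×3 = 47
Vikram: 5×5 + 4×4 + 3×4 + 6×4 + 4×5 = 97
Emma: 5×3 + 4×2 + 3×3 + 6×2 + 4×4 = 60
Rosa: 5×4 + 4×5 + 3×2 + 6×5 + 4×2 = 84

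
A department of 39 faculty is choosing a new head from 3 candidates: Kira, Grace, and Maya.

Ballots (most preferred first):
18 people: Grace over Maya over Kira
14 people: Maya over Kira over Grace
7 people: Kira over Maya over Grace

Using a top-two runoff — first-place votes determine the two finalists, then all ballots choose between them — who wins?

Maya

Round 1 first-place votes: Kira 7, Grace 18, Maya 14. Grace and Maya advance.
Runoff: Grace is ranked above Maya on 18 ballots, Maya above Grace on 21.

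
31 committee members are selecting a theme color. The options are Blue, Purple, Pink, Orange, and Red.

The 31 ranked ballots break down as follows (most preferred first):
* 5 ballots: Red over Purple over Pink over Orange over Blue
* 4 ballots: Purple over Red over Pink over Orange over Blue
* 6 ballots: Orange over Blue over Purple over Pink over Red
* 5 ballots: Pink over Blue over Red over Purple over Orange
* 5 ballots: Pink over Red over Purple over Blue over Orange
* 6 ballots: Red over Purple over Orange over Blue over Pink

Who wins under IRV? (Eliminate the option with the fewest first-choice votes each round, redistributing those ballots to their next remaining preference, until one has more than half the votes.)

Round 1: Blue 0, Purple 4, Pink 10, Orange 6, Red 11. Blue eliminated.
Round 2: Purple 4, Pink 10, Orange 6, Red 11. Purple eliminated.
Round 3: Pink 10, Orange 6, Red 15. Orange eliminated.
Round 4: Pink 16, Red 15. Pink has a majority (≥16).

Pink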